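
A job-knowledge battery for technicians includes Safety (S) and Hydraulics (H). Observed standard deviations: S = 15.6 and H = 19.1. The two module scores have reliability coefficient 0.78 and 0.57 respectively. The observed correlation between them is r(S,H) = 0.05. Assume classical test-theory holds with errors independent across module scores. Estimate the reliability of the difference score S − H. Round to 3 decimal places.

Var(S−H) = 15.6² + 19.1² − 2·15.6·19.1·0.05 = 608.17 − 29.796 = 578.374.
With uncorrelated errors the cross-covariances are all true-score covariance, so they carry over unchanged; only the diagonal terms shrink to ρᵢσᵢ².
True-score variance = [15.6²·0.78 + 19.1²·0.57] − 29.796 = 397.763 − 29.796 = 367.967.
Reliability = 367.967 / 578.374 = 0.636.

0.636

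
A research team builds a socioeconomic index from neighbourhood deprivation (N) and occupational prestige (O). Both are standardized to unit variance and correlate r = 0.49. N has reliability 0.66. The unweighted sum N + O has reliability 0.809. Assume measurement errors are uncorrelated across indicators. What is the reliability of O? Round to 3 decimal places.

Var(N+O) = 2 + 2·0.49 = 2.980.
True-score variance = ρ_N + ρ_O + 2·0.49, so 0.809 = (0.66 + ρ_O + 0.98) / 2.980.
ρ_O = 0.809·2.980 − 0.66 − 0.98 = 0.771.

0.771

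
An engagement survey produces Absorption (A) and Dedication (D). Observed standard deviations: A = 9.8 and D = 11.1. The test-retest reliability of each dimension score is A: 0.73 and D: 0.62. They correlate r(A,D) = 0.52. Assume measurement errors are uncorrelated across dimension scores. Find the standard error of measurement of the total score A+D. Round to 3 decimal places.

8.529

Var(total) = 219.25 + 113.131 = 332.381.
True-score variance = 146.499 + 113.131 = 259.631, so reliability = 0.7811.
Error variance = 332.381 − 259.631 = 72.7506; SEM = √72.7506 = 8.529.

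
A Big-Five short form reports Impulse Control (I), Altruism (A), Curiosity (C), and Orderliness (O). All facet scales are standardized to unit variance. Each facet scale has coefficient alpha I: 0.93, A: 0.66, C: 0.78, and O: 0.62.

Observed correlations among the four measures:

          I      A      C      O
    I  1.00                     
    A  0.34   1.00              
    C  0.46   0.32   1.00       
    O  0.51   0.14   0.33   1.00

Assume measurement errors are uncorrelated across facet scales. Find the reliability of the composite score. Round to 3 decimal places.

Var(I+A+C+O) = 4 + 2·[0.34 + 0.46 + 0.51 + 0.32 + 0.14 + 0.33] = 4 + 4.2 = 8.2.
With uncorrelated errors the cross-covariances are all true-score covariance, so they carry over unchanged; only the diagonal terms shrink to ρᵢσᵢ².
True-score variance = [0.93 + 0.66 + 0.78 + 0.62] + 4.2 = 2.99 + 4.2 = 7.19.
Reliability = 7.19 / 8.2 = 0.877.

0.877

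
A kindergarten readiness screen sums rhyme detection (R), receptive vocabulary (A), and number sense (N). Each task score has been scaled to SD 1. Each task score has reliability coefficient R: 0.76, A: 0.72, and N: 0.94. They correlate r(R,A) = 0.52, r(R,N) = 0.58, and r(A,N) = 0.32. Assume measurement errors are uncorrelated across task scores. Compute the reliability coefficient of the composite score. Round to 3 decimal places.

Var(R+A+N) = 3 + 2·[0.52 + 0.58 + 0.32] = 3 + 2.84 = 5.84.
Because errors are independent across components, Cov(Tᵢ,Tⱼ) = Cov(Xᵢ,Xⱼ); the off-diagonal part of the true-score variance is the same as above.
True-score variance = [0.76 + 0.72 + 0.94] + 2.84 = 2.42 + 2.84 = 5.26.
Reliability = 5.26 / 5.84 = 0.901.

0.901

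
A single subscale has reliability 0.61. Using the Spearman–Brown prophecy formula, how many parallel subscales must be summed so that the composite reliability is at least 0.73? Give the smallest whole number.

k ≥ ρ*(1−ρ₁)/(ρ₁(1−ρ*)) = 0.73·0.39 / (0.61·0.27) = 1.729.
Smallest integer k = 2.

2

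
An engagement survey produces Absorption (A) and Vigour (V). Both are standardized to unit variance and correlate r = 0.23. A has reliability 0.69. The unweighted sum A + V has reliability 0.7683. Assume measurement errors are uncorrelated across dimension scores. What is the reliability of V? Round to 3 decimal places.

Var(A+V) = 2 + 2·0.23 = 2.460.
True-score variance = ρ_A + ρ_V + 2·0.23, so 0.7683 = (0.69 + ρ_V + 0.46) / 2.460.
ρ_V = 0.7683·2.460 − 0.69 − 0.46 = 0.740.

0.740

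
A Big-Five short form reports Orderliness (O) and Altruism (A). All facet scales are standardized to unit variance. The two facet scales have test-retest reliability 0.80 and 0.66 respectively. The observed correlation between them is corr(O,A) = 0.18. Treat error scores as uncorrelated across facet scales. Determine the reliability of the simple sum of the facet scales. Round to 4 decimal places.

Var(O+A) = 2 + 2·[0.18] = 2 + 0.36 = 2.36.
With uncorrelated errors the cross-covariances are all true-score covariance, so they carry over unchanged; only the diagonal terms shrink to ρᵢσᵢ².
True-score variance = [0.80 + 0.66] + 0.36 = 1.46 + 0.36 = 1.82.
Reliability = 1.82 / 2.36 = 0.7712.

0.7712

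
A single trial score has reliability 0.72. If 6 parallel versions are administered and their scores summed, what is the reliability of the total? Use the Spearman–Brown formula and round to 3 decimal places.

ρ_k = kρ / (1 + (k−1)ρ) = 6·0.72 / (1 + 5·0.72) = 4.320 / 4.600 = 0.939.

0.939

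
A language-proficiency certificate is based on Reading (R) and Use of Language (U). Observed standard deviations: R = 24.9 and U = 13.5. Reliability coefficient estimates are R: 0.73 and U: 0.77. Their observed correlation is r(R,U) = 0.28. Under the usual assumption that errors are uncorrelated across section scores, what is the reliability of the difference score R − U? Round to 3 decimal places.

0.659

Var(R−U) = 24.9² + 13.5² − 2·24.9·13.5·0.28 = 802.26 − 188.244 = 614.016.
Because errors are independent across components, Cov(Tᵢ,Tⱼ) = Cov(Xᵢ,Xⱼ); the off-diagonal part of the true-score variance is the same as above.
True-score variance = [24.9²·0.73 + 13.5²·0.77] − 188.244 = 592.94 − 188.244 = 404.696.
Reliability = 404.696 / 614.016 = 0.659.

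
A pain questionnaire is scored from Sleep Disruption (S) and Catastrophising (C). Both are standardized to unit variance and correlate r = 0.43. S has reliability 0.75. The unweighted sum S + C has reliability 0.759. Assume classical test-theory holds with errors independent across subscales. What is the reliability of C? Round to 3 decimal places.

Var(S+C) = 2 + 2·0.43 = 2.860.
True-score variance = ρ_S + ρ_C + 2·0.43, so 0.759 = (0.75 + ρ_C + 0.86) / 2.860.
ρ_C = 0.759·2.860 − 0.75 − 0.86 = 0.561.

0.561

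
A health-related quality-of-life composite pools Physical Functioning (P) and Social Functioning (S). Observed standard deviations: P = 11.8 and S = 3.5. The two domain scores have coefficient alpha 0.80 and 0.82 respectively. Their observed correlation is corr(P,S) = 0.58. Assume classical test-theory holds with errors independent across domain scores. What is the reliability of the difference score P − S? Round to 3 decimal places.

0.710

Var(P−S) = 11.8² + 3.5² − 2·11.8·3.5·0.58 = 151.49 − 47.908 = 103.582.
With uncorrelated errors the cross-covariances are all true-score covariance, so they carry over unchanged; only the diagonal terms shrink to ρᵢσᵢ².
True-score variance = [11.8²·0.80 + 3.5²·0.82] − 47.908 = 121.437 − 47.908 = 73.529.
Reliability = 73.529 / 103.582 = 0.710.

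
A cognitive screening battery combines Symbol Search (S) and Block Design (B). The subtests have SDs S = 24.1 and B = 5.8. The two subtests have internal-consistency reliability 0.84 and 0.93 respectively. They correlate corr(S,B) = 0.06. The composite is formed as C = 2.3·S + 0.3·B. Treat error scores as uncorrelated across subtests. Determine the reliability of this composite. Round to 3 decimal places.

Var(C) = 2.3²·24.1² + 0.3²·5.8² + 2·[0.69·24.1·5.8·0.06] = 3075.51 + 11.5738 = 3087.09.
Because errors are independent across components, Cov(Tᵢ,Tⱼ) = Cov(Xᵢ,Xⱼ); the off-diagonal part of the true-score variance is the same as above.
True-score variance = [2.3²·24.1²·0.84 + 0.3²·5.8²·0.93] + 11.5738 = 2583.7 + 11.5738 = 2595.28.
Reliability = 2595.28 / 3087.09 = 0.841.

0.841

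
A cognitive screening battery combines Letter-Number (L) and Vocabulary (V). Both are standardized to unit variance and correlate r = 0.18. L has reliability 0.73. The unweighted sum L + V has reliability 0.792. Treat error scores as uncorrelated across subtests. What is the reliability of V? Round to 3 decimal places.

0.779

Var(L+V) = 2 + 2·0.18 = 2.360.
True-score variance = ρ_L + ρ_V + 2·0.18, so 0.792 = (0.73 + ρ_V + 0.36) / 2.360.
ρ_V = 0.792·2.360 − 0.73 − 0.36 = 0.779.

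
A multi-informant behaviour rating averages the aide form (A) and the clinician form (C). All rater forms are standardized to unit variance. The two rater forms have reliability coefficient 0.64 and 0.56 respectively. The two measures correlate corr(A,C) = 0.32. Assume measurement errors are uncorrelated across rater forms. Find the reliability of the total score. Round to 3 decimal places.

Var(A+C) = 2 + 2·[0.32] = 2 + 0.64 = 2.64.
Under uncorrelated errors the observed covariances equal the true-score covariances, so only the own-variance terms attenuate.
True-score variance = [0.64 + 0.56] + 0.64 = 1.2 + 0.64 = 1.84.
Reliability = 1.84 / 2.64 = 0.697.

0.697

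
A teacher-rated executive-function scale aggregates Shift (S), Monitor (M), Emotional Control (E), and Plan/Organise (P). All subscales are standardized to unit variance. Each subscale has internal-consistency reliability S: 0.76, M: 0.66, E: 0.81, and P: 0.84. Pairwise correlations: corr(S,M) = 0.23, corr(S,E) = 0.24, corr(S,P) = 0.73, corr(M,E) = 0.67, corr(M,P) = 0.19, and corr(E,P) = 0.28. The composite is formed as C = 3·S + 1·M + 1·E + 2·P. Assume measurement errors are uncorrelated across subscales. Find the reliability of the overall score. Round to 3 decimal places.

0.888

Var(C) = 3² + 1 + 1 + 2² + 2·[3·0.23 + 3·0.24 + 6·0.73 + 0.67 + 2·0.19 + 2·0.28] = 15 + 14.8 = 29.8.
Because errors are independent across components, Cov(Tᵢ,Tⱼ) = Cov(Xᵢ,Xⱼ); the off-diagonal part of the true-score variance is the same as above.
True-score variance = [3²·0.76 + 0.66 + 0.81 + 2²·0.84] + 14.8 = 11.67 + 14.8 = 26.47.
Reliability = 26.47 / 29.8 = 0.888.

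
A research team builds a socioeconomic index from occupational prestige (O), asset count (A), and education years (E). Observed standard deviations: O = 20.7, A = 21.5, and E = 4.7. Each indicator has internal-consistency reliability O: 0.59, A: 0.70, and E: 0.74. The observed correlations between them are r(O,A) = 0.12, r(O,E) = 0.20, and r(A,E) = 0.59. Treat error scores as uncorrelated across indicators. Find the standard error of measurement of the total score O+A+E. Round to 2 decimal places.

17.89

Var(total) = 912.83 + 264.967 = 1177.8.
True-score variance = 592.731 + 264.967 = 857.698, so reliability = 0.7282.
Error variance = 1177.8 − 857.698 = 320.099; SEM = √320.099 = 17.89.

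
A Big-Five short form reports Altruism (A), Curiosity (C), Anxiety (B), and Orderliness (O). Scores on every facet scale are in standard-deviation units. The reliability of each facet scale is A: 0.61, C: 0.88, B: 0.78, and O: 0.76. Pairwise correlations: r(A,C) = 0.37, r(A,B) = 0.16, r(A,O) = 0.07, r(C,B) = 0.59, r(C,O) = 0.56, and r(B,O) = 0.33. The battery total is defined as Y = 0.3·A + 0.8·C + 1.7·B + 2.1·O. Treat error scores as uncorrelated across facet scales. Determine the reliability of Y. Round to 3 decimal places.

0.874

Var(Y) = 0.3² + 0.8² + 1.7² + 2.1² + 2·[0.24·0.37 + 0.51·0.16 + 0.63·0.07 + 1.36·0.59 + 1.68·0.56 + 3.57·0.33] = 8.03 + 6.2716 = 14.3016.
Because errors are independent across components, Cov(Tᵢ,Tⱼ) = Cov(Xᵢ,Xⱼ); the off-diagonal part of the true-score variance is the same as above.
True-score variance = [0.3²·0.61 + 0.8²·0.88 + 1.7²·0.78 + 2.1²·0.76] + 6.2716 = 6.2239 + 6.2716 = 12.4955.
Reliability = 12.4955 / 14.3016 = 0.874.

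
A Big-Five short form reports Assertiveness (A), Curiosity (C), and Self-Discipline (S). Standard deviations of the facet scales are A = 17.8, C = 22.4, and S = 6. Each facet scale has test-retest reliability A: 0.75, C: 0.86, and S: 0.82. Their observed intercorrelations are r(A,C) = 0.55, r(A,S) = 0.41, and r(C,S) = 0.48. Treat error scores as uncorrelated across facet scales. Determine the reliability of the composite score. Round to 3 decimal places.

0.897

Var(A+C+S) = 17.8² + 22.4² + 6² + 2·[17.8·22.4·0.55 + 17.8·6·0.41 + 22.4·6·0.48] = 854.6 + 655.192 = 1509.79.
With uncorrelated errors the cross-covariances are all true-score covariance, so they carry over unchanged; only the diagonal terms shrink to ρᵢσᵢ².
True-score variance = [17.8²·0.75 + 22.4²·0.86 + 6²·0.82] + 655.192 = 698.664 + 655.192 = 1353.86.
Reliability = 1353.86 / 1509.79 = 0.897.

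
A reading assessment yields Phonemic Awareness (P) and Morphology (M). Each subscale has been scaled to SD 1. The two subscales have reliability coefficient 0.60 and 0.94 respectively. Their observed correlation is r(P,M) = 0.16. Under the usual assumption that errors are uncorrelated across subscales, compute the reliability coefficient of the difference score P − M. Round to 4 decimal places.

Var(P−M) = 1 + 1 − 2·0.16 = 2 − 0.32 = 1.68.
Under uncorrelated errors the observed covariances equal the true-score covariances, so only the own-variance terms attenuate.
True-score variance = [0.60 + 0.94] − 0.32 = 1.54 − 0.32 = 1.22.
Reliability = 1.22 / 1.68 = 0.7262.

0.7262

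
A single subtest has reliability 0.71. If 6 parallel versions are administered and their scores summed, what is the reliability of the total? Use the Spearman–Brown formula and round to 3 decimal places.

0.936

ρ_k = kρ / (1 + (k−1)ρ) = 6·0.71 / (1 + 5·0.71) = 4.260 / 4.550 = 0.936.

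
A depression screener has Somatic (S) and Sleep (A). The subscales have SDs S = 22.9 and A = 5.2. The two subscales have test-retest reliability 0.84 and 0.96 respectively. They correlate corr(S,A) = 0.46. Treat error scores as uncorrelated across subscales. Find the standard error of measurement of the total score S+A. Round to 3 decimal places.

Var(total) = 551.45 + 109.554 = 661.004.
True-score variance = 466.463 + 109.554 = 576.016, so reliability = 0.8714.
Error variance = 661.004 − 576.016 = 84.9872; SEM = √84.9872 = 9.219.

9.219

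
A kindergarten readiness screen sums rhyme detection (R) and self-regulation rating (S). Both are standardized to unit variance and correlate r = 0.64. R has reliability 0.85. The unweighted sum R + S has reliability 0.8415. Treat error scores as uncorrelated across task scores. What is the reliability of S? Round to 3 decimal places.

0.630

Var(R+S) = 2 + 2·0.64 = 3.280.
True-score variance = ρ_R + ρ_S + 2·0.64, so 0.8415 = (0.85 + ρ_S + 1.28) / 3.280.
ρ_S = 0.8415·3.280 − 0.85 − 1.28 = 0.630.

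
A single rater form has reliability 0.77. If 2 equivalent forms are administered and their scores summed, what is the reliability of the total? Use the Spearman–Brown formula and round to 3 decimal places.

ρ_k = kρ / (1 + (k−1)ρ) = 2·0.77 / (1 + 1·0.77) = 1.540 / 1.770 = 0.870.

0.870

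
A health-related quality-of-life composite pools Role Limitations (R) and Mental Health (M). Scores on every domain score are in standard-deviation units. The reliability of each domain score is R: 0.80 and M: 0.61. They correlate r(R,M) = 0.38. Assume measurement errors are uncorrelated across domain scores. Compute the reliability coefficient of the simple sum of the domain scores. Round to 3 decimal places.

0.786

Var(R+M) = 2 + 2·[0.38] = 2 + 0.76 = 2.76.
Under uncorrelated errors the observed covariances equal the true-score covariances, so only the own-variance terms attenuate.
True-score variance = [0.80 + 0.61] + 0.76 = 1.41 + 0.76 = 2.17.
Reliability = 2.17 / 2.76 = 0.786.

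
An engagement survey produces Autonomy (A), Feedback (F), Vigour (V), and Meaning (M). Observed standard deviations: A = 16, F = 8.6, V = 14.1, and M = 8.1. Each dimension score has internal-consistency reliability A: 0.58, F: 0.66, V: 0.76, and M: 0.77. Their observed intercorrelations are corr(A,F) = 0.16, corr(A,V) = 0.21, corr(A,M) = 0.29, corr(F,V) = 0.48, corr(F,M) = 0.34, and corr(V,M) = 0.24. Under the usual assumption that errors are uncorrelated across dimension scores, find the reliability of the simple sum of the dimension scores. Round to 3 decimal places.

Var(A+F+V+M) = 16² + 8.6² + 14.1² + 8.1² + 2·[16·8.6·0.16 + 16·14.1·0.21 + 16·8.1·0.29 + 8.6·14.1·0.48 + 8.6·8.1·0.34 + 14.1·8.1·0.24] = 594.38 + 432.551 = 1026.93.
Under uncorrelated errors the observed covariances equal the true-score covariances, so only the own-variance terms attenuate.
True-score variance = [16²·0.58 + 8.6²·0.66 + 14.1²·0.76 + 8.1²·0.77] + 432.551 = 398.909 + 432.551 = 831.46.
Reliability = 831.46 / 1026.93 = 0.810.

0.810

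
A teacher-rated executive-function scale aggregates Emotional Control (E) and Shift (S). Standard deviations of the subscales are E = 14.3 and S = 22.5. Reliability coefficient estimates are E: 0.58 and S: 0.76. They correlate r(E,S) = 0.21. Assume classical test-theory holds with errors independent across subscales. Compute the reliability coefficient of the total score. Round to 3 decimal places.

Var(E+S) = 14.3² + 22.5² + 2·[14.3·22.5·0.21] = 710.74 + 135.135 = 845.875.
Because errors are independent across components, Cov(Tᵢ,Tⱼ) = Cov(Xᵢ,Xⱼ); the off-diagonal part of the true-score variance is the same as above.
True-score variance = [14.3²·0.58 + 22.5²·0.76] + 135.135 = 503.354 + 135.135 = 638.489.
Reliability = 638.489 / 845.875 = 0.755.

0.755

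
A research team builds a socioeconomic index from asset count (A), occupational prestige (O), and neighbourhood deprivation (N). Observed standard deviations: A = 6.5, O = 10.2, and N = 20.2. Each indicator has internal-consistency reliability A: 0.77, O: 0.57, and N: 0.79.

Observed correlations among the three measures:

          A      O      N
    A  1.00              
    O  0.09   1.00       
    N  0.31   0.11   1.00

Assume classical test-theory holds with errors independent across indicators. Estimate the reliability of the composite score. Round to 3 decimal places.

0.798

Var(A+O+N) = 6.5² + 10.2² + 20.2² + 2·[6.5·10.2·0.09 + 6.5·20.2·0.31 + 10.2·20.2·0.11] = 554.33 + 138.669 = 692.999.
Under uncorrelated errors the observed covariances equal the true-score covariances, so only the own-variance terms attenuate.
True-score variance = [6.5²·0.77 + 10.2²·0.57 + 20.2²·0.79] + 138.669 = 414.187 + 138.669 = 552.856.
Reliability = 552.856 / 692.999 = 0.798.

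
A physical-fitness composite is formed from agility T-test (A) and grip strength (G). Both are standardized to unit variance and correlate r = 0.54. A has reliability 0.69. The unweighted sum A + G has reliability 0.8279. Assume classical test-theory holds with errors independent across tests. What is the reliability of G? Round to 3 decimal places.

Var(A+G) = 2 + 2·0.54 = 3.080.
True-score variance = ρ_A + ρ_G + 2·0.54, so 0.8279 = (0.69 + ρ_G + 1.08) / 3.080.
ρ_G = 0.8279·3.080 − 0.69 − 1.08 = 0.780.

0.780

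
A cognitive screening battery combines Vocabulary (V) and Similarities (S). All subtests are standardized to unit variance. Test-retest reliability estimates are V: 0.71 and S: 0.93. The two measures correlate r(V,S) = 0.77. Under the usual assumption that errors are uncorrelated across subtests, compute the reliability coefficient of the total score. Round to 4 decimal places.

Var(V+S) = 2 + 2·[0.77] = 2 + 1.54 = 3.54.
With uncorrelated errors the cross-covariances are all true-score covariance, so they carry over unchanged; only the diagonal terms shrink to ρᵢσᵢ².
True-score variance = [0.71 + 0.93] + 1.54 = 1.64 + 1.54 = 3.18.
Reliability = 3.18 / 3.54 = 0.8983.

0.8983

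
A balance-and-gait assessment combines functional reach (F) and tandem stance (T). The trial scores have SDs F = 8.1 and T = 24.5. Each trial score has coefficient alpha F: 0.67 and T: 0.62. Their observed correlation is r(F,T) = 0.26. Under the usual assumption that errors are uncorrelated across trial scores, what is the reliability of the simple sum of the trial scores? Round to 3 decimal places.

0.675

Var(F+T) = 8.1² + 24.5² + 2·[8.1·24.5·0.26] = 665.86 + 103.194 = 769.054.
Under uncorrelated errors the observed covariances equal the true-score covariances, so only the own-variance terms attenuate.
True-score variance = [8.1²·0.67 + 24.5²·0.62] + 103.194 = 416.114 + 103.194 = 519.308.
Reliability = 519.308 / 769.054 = 0.675.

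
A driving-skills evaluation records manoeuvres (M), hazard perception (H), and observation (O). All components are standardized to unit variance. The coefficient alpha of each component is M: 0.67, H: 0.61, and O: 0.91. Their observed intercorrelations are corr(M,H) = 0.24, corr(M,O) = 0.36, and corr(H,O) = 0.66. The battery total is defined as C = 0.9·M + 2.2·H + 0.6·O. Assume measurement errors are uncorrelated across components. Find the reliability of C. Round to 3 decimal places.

Var(C) = 0.9² + 2.2² + 0.6² + 2·[1.98·0.24 + 0.54·0.36 + 1.32·0.66] = 6.01 + 3.0816 = 9.0916.
With uncorrelated errors the cross-covariances are all true-score covariance, so they carry over unchanged; only the diagonal terms shrink to ρᵢσᵢ².
True-score variance = [0.9²·0.67 + 2.2²·0.61 + 0.6²·0.91] + 3.0816 = 3.8227 + 3.0816 = 6.9043.
Reliability = 6.9043 / 9.0916 = 0.759.

0.759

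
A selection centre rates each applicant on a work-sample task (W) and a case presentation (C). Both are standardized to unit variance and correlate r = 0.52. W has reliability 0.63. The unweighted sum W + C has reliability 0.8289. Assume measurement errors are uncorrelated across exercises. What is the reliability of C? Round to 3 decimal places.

Var(W+C) = 2 + 2·0.52 = 3.040.
True-score variance = ρ_W + ρ_C + 2·0.52, so 0.8289 = (0.63 + ρ_C + 1.04) / 3.040.
ρ_C = 0.8289·3.040 − 0.63 − 1.04 = 0.850.

0.850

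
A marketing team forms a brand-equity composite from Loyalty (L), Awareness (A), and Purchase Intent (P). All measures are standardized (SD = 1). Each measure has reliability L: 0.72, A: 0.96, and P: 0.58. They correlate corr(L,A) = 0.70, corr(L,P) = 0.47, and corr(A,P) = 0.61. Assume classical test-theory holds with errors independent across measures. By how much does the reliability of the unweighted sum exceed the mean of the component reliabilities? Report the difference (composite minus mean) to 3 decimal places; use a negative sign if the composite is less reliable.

Var(sum) = 3 + 3.56 = 6.56; true-score variance = 2.26 + 3.56 = 5.82; composite reliability = 0.8872.
Mean component reliability = 0.7533.
Difference = 0.8872 − 0.7533 = 0.134.

0.134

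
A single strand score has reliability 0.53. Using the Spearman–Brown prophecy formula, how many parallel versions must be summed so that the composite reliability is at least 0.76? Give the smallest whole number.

k ≥ ρ*(1−ρ₁)/(ρ₁(1−ρ*)) = 0.76·0.47 / (0.53·0.24) = 2.808.
Smallest integer k = 3.

3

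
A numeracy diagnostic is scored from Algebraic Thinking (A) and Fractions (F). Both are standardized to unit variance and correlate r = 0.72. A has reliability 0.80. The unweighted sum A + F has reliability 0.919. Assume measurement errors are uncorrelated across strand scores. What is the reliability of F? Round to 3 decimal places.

0.921

Var(A+F) = 2 + 2·0.72 = 3.440.
True-score variance = ρ_A + ρ_F + 2·0.72, so 0.919 = (0.80 + ρ_F + 1.44) / 3.440.
ρ_F = 0.919·3.440 − 0.80 − 1.44 = 0.921.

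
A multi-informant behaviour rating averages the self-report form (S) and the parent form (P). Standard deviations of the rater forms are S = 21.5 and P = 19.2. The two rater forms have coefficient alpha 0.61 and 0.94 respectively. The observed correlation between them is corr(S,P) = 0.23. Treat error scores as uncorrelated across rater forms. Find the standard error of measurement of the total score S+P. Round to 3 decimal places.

Var(total) = 830.89 + 189.888 = 1020.78.
True-score variance = 628.494 + 189.888 = 818.382, so reliability = 0.8017.
Error variance = 1020.78 − 818.382 = 202.396; SEM = √202.396 = 14.227.

14.227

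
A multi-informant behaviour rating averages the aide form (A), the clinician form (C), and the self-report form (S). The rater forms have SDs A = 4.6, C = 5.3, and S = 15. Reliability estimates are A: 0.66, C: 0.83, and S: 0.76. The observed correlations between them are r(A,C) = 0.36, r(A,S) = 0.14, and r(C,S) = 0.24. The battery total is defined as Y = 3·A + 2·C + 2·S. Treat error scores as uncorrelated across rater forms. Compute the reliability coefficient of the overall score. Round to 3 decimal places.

0.810

Var(Y) = 3²·4.6² + 2²·5.3² + 2²·15² + 2·[6·4.6·5.3·0.36 + 6·4.6·15·0.14 + 4·5.3·15·0.24] = 1202.8 + 373.882 = 1576.68.
With uncorrelated errors the cross-covariances are all true-score covariance, so they carry over unchanged; only the diagonal terms shrink to ρᵢσᵢ².
True-score variance = [3²·4.6²·0.66 + 2²·5.3²·0.83 + 2²·15²·0.76] + 373.882 = 902.949 + 373.882 = 1276.83.
Reliability = 1276.83 / 1576.68 = 0.810.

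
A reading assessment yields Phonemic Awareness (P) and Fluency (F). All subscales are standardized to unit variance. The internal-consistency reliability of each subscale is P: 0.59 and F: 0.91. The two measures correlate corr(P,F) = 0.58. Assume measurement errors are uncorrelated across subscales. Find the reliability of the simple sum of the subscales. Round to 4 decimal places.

0.8418

Var(P+F) = 2 + 2·[0.58] = 2 + 1.16 = 3.16.
Because errors are independent across components, Cov(Tᵢ,Tⱼ) = Cov(Xᵢ,Xⱼ); the off-diagonal part of the true-score variance is the same as above.
True-score variance = [0.59 + 0.91] + 1.16 = 1.5 + 1.16 = 2.66.
Reliability = 2.66 / 3.16 = 0.8418.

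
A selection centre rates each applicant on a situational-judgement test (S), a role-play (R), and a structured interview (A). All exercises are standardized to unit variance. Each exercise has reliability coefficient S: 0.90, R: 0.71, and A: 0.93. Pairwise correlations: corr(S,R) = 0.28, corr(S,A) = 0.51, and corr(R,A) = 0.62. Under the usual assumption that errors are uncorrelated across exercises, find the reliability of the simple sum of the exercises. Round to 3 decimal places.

0.921

Var(S+R+A) = 3 + 2·[0.28 + 0.51 + 0.62] = 3 + 2.82 = 5.82.
With uncorrelated errors the cross-covariances are all true-score covariance, so they carry over unchanged; only the diagonal terms shrink to ρᵢσᵢ².
True-score variance = [0.90 + 0.71 + 0.93] + 2.82 = 2.54 + 2.82 = 5.36.
Reliability = 5.36 / 5.82 = 0.921.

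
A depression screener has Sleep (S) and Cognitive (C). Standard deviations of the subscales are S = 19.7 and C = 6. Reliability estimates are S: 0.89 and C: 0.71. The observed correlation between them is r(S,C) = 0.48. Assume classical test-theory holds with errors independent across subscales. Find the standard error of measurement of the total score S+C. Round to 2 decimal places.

7.29

Var(total) = 424.09 + 113.472 = 537.562.
True-score variance = 370.96 + 113.472 = 484.432, so reliability = 0.9012.
Error variance = 537.562 − 484.432 = 53.1299; SEM = √53.1299 = 7.29.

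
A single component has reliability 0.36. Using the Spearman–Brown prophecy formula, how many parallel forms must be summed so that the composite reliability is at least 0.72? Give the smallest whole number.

5

k ≥ ρ*(1−ρ₁)/(ρ₁(1−ρ*)) = 0.72·0.64 / (0.36·0.28) = 4.571.
Smallest integer k = 5.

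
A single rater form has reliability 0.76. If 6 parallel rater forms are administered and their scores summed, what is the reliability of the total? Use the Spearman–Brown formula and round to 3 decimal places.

ρ_k = kρ / (1 + (k−1)ρ) = 6·0.76 / (1 + 5·0.76) = 4.560 / 4.800 = 0.950.

0.950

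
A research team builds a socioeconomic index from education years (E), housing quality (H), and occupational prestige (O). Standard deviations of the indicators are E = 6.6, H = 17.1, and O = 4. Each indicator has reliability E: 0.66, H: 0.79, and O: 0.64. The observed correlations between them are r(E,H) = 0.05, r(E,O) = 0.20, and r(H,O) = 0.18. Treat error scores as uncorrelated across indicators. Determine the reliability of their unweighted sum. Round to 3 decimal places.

Var(E+H+O) = 6.6² + 17.1² + 4² + 2·[6.6·17.1·0.05 + 6.6·4·0.20 + 17.1·4·0.18] = 351.97 + 46.47 = 398.44.
Because errors are independent across components, Cov(Tᵢ,Tⱼ) = Cov(Xᵢ,Xⱼ); the off-diagonal part of the true-score variance is the same as above.
True-score variance = [6.6²·0.66 + 17.1²·0.79 + 4²·0.64] + 46.47 = 269.994 + 46.47 = 316.464.
Reliability = 316.464 / 398.44 = 0.794.

0.794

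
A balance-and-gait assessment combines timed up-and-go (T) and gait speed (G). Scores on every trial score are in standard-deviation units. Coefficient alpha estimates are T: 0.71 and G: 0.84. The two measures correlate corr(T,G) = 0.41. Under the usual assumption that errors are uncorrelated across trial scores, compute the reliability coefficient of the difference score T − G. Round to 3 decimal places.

Var(T−G) = 1 + 1 − 2·0.41 = 2 − 0.82 = 1.18.
Because errors are independent across components, Cov(Tᵢ,Tⱼ) = Cov(Xᵢ,Xⱼ); the off-diagonal part of the true-score variance is the same as above.
True-score variance = [0.71 + 0.84] − 0.82 = 1.55 − 0.82 = 0.73.
Reliability = 0.73 / 1.18 = 0.619.

0.619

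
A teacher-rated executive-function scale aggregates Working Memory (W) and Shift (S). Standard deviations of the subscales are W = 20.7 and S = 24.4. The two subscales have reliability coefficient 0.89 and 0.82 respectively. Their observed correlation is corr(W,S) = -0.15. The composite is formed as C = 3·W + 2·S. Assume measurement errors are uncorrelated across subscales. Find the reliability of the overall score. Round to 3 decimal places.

Var(C) = 3²·20.7² + 2²·24.4² + 2·[6·20.7·24.4·(-0.15)] = 6237.85 − 909.144 = 5328.71.
With uncorrelated errors the cross-covariances are all true-score covariance, so they carry over unchanged; only the diagonal terms shrink to ρᵢσᵢ².
True-score variance = [3²·20.7²·0.89 + 2²·24.4²·0.82] − 909.144 = 5384.99 − 909.144 = 4475.84.
Reliability = 4475.84 / 5328.71 = 0.840.

0.840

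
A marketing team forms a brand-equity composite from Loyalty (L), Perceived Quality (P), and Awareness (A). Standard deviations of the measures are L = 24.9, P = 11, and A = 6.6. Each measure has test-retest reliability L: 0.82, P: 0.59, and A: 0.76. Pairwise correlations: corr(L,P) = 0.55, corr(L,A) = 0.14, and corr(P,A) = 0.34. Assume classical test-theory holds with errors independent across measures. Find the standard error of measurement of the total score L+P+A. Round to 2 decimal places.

Var(total) = 784.57 + 396.673 = 1181.24.
True-score variance = 612.904 + 396.673 = 1009.58, so reliability = 0.8547.
Error variance = 1181.24 − 1009.58 = 171.666; SEM = √171.666 = 13.10.

13.10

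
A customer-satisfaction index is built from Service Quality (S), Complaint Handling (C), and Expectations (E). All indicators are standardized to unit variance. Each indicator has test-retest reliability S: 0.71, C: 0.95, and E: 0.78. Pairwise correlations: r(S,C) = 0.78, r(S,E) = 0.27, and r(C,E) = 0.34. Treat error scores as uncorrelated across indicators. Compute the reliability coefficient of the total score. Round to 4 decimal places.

Var(S+C+E) = 3 + 2·[0.78 + 0.27 + 0.34] = 3 + 2.78 = 5.78.
With uncorrelated errors the cross-covariances are all true-score covariance, so they carry over unchanged; only the diagonal terms shrink to ρᵢσᵢ².
True-score variance = [0.71 + 0.95 + 0.78] + 2.78 = 2.44 + 2.78 = 5.22.
Reliability = 5.22 / 5.78 = 0.9031.

0.9031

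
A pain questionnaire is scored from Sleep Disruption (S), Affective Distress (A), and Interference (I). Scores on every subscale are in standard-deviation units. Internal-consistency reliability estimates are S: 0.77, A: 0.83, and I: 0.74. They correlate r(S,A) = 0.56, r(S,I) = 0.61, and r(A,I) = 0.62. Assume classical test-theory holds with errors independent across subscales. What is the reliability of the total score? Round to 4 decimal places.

0.8997

Var(S+A+I) = 3 + 2·[0.56 + 0.61 + 0.62] = 3 + 3.58 = 6.58.
Because errors are independent across components, Cov(Tᵢ,Tⱼ) = Cov(Xᵢ,Xⱼ); the off-diagonal part of the true-score variance is the same as above.
True-score variance = [0.77 + 0.83 + 0.74] + 3.58 = 2.34 + 3.58 = 5.92.
Reliability = 5.92 / 6.58 = 0.8997.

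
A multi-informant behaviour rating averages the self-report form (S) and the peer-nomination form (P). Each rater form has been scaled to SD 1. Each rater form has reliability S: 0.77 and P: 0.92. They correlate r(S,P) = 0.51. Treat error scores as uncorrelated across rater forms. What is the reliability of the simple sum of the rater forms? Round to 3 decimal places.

0.897

Var(S+P) = 2 + 2·[0.51] = 2 + 1.02 = 3.02.
With uncorrelated errors the cross-covariances are all true-score covariance, so they carry over unchanged; only the diagonal terms shrink to ρᵢσᵢ².
True-score variance = [0.77 + 0.92] + 1.02 = 1.69 + 1.02 = 2.71.
Reliability = 2.71 / 3.02 = 0.897.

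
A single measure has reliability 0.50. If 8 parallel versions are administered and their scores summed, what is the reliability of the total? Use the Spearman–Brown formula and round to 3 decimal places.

ρ_k = kρ / (1 + (k−1)ρ) = 8·0.50 / (1 + 7·0.50) = 4.000 / 4.500 = 0.889.

0.889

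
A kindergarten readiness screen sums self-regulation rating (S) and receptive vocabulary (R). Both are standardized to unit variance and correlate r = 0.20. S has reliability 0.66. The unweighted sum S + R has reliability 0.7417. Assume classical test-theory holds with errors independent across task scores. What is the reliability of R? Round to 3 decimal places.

Var(S+R) = 2 + 2·0.20 = 2.400.
True-score variance = ρ_S + ρ_R + 2·0.20, so 0.7417 = (0.66 + ρ_R + 0.40) / 2.400.
ρ_R = 0.7417·2.400 − 0.66 − 0.40 = 0.720.

0.720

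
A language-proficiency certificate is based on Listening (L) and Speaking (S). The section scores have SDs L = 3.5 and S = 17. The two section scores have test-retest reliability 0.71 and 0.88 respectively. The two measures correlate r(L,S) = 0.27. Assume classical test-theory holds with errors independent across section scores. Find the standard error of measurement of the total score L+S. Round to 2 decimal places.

6.18

Var(total) = 301.25 + 32.13 = 333.38.
True-score variance = 263.017 + 32.13 = 295.147, so reliability = 0.8853.
Error variance = 333.38 − 295.147 = 38.2325; SEM = √38.2325 = 6.18.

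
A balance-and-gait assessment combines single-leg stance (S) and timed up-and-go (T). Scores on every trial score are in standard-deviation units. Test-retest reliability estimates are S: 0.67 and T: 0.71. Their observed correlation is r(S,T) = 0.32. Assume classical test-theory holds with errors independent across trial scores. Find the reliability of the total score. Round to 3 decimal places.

0.765

Var(S+T) = 2 + 2·[0.32] = 2 + 0.64 = 2.64.
Because errors are independent across components, Cov(Tᵢ,Tⱼ) = Cov(Xᵢ,Xⱼ); the off-diagonal part of the true-score variance is the same as above.
True-score variance = [0.67 + 0.71] + 0.64 = 1.38 + 0.64 = 2.02.
Reliability = 2.02 / 2.64 = 0.765.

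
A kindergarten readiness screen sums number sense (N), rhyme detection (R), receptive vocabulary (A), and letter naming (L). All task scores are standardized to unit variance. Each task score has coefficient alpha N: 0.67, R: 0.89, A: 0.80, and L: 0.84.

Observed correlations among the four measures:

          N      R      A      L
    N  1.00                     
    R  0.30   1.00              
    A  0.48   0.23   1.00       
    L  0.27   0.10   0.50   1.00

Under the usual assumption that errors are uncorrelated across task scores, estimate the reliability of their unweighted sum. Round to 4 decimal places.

0.8969

Var(N+R+A+L) = 4 + 2·[0.30 + 0.48 + 0.27 + 0.23 + 0.10 + 0.50] = 4 + 3.76 = 7.76.
With uncorrelated errors the cross-covariances are all true-score covariance, so they carry over unchanged; only the diagonal terms shrink to ρᵢσᵢ².
True-score variance = [0.67 + 0.89 + 0.80 + 0.84] + 3.76 = 3.2 + 3.76 = 6.96.
Reliability = 6.96 / 7.76 = 0.8969.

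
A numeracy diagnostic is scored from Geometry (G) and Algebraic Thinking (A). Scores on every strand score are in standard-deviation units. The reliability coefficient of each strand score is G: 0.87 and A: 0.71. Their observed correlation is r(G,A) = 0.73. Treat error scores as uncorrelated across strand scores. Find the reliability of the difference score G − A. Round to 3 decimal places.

0.222

Var(G−A) = 1 + 1 − 2·0.73 = 2 − 1.46 = 0.54.
Because errors are independent across components, Cov(Tᵢ,Tⱼ) = Cov(Xᵢ,Xⱼ); the off-diagonal part of the true-score variance is the same as above.
True-score variance = [0.87 + 0.71] − 1.46 = 1.58 − 1.46 = 0.12.
Reliability = 0.12 / 0.54 = 0.222.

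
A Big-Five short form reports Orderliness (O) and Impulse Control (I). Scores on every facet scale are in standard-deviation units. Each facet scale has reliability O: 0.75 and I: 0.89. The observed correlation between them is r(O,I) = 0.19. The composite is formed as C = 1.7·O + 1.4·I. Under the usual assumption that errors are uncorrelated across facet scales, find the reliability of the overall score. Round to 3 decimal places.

Var(C) = 1.7² + 1.4² + 2·[2.38·0.19] = 4.85 + 0.9044 = 5.7544.
With uncorrelated errors the cross-covariances are all true-score covariance, so they carry over unchanged; only the diagonal terms shrink to ρᵢσᵢ².
True-score variance = [1.7²·0.75 + 1.4²·0.89] + 0.9044 = 3.9119 + 0.9044 = 4.8163.
Reliability = 4.8163 / 5.7544 = 0.837.

0.837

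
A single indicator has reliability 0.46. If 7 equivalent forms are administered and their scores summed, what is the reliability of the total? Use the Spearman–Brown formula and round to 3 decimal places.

ρ_k = kρ / (1 + (k−1)ρ) = 7·0.46 / (1 + 6·0.46) = 3.220 / 3.760 = 0.856.

0.856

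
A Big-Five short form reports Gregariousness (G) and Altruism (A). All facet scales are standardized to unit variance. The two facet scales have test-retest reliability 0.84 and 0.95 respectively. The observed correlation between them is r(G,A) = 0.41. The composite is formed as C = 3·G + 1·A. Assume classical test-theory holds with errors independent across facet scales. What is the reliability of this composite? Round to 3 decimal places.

Var(C) = 3² + 1 + 2·[3·0.41] = 10 + 2.46 = 12.46.
Under uncorrelated errors the observed covariances equal the true-score covariances, so only the own-variance terms attenuate.
True-score variance = [3²·0.84 + 0.95] + 2.46 = 8.51 + 2.46 = 10.97.
Reliability = 10.97 / 12.46 = 0.880.

0.880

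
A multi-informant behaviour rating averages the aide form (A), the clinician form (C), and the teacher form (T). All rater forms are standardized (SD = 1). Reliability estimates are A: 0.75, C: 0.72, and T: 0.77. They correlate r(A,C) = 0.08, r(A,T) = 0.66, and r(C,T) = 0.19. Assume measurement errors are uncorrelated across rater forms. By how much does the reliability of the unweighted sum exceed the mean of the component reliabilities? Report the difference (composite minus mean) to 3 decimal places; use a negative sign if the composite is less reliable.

Var(sum) = 3 + 1.86 = 4.86; true-score variance = 2.24 + 1.86 = 4.1; composite reliability = 0.8436.
Mean component reliability = 0.7467.
Difference = 0.8436 − 0.7467 = 0.097.

0.097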